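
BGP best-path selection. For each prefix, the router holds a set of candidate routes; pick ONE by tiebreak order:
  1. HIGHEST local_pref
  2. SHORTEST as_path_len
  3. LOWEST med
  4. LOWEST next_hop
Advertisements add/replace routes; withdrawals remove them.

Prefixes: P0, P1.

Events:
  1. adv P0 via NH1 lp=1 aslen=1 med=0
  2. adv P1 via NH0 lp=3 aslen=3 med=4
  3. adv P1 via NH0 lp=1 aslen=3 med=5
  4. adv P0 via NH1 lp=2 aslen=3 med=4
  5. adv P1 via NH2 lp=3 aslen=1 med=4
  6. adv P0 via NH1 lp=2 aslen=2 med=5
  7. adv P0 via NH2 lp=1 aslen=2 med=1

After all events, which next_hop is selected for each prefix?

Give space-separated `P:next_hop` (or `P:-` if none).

Op 1: best P0=NH1 P1=-
Op 2: best P0=NH1 P1=NH0
Op 3: best P0=NH1 P1=NH0
Op 4: best P0=NH1 P1=NH0
Op 5: best P0=NH1 P1=NH2
Op 6: best P0=NH1 P1=NH2
Op 7: best P0=NH1 P1=NH2

Answer: P0:NH1 P1:NH2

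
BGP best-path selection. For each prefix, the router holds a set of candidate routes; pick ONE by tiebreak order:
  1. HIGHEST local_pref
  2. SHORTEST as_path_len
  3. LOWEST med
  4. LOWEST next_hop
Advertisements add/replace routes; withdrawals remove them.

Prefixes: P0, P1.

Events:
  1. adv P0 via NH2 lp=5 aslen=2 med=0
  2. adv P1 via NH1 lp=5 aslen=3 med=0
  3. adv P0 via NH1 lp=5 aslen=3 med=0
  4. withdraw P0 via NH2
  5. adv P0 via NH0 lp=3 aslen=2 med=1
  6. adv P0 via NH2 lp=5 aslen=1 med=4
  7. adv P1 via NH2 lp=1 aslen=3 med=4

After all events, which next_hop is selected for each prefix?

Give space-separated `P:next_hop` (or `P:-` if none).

Op 1: best P0=NH2 P1=-
Op 2: best P0=NH2 P1=NH1
Op 3: best P0=NH2 P1=NH1
Op 4: best P0=NH1 P1=NH1
Op 5: best P0=NH1 P1=NH1
Op 6: best P0=NH2 P1=NH1
Op 7: best P0=NH2 P1=NH1

Answer: P0:NH2 P1:NH1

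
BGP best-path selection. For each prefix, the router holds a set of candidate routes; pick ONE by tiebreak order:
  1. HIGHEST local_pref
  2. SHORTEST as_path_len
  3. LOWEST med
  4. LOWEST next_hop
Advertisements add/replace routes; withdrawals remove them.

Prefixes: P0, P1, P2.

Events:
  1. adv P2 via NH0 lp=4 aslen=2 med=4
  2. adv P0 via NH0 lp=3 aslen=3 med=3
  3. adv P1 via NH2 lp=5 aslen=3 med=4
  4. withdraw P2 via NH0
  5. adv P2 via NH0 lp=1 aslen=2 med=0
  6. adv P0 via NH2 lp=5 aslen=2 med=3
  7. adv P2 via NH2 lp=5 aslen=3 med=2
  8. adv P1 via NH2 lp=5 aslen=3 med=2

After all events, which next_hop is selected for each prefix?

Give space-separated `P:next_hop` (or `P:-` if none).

Op 1: best P0=- P1=- P2=NH0
Op 2: best P0=NH0 P1=- P2=NH0
Op 3: best P0=NH0 P1=NH2 P2=NH0
Op 4: best P0=NH0 P1=NH2 P2=-
Op 5: best P0=NH0 P1=NH2 P2=NH0
Op 6: best P0=NH2 P1=NH2 P2=NH0
Op 7: best P0=NH2 P1=NH2 P2=NH2
Op 8: best P0=NH2 P1=NH2 P2=NH2

Answer: P0:NH2 P1:NH2 P2:NH2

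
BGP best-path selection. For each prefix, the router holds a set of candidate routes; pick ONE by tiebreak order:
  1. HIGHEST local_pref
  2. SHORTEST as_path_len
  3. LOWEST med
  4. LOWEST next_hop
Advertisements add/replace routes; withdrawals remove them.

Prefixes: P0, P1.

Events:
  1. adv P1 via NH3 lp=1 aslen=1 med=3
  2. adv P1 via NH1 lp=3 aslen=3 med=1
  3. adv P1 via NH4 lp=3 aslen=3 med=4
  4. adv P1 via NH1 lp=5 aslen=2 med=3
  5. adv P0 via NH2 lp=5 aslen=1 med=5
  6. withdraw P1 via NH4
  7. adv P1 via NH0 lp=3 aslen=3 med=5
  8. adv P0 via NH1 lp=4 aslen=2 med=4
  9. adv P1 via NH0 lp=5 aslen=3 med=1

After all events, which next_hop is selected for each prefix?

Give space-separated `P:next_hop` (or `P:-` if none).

Op 1: best P0=- P1=NH3
Op 2: best P0=- P1=NH1
Op 3: best P0=- P1=NH1
Op 4: best P0=- P1=NH1
Op 5: best P0=NH2 P1=NH1
Op 6: best P0=NH2 P1=NH1
Op 7: best P0=NH2 P1=NH1
Op 8: best P0=NH2 P1=NH1
Op 9: best P0=NH2 P1=NH1

Answer: P0:NH2 P1:NH1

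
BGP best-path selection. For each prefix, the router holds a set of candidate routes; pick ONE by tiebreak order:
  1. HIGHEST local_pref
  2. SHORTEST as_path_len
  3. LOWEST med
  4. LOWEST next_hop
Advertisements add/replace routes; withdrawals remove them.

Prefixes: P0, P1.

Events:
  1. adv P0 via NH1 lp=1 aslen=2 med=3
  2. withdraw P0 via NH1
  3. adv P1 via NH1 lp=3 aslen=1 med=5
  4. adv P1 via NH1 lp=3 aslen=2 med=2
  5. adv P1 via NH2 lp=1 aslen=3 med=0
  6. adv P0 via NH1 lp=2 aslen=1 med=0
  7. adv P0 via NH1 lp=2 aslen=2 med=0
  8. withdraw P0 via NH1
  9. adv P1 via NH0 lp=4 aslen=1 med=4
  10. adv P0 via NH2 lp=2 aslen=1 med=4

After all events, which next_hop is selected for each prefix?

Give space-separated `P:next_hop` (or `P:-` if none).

Answer: P0:NH2 P1:NH0

Derivation:
Op 1: best P0=NH1 P1=-
Op 2: best P0=- P1=-
Op 3: best P0=- P1=NH1
Op 4: best P0=- P1=NH1
Op 5: best P0=- P1=NH1
Op 6: best P0=NH1 P1=NH1
Op 7: best P0=NH1 P1=NH1
Op 8: best P0=- P1=NH1
Op 9: best P0=- P1=NH0
Op 10: best P0=NH2 P1=NH0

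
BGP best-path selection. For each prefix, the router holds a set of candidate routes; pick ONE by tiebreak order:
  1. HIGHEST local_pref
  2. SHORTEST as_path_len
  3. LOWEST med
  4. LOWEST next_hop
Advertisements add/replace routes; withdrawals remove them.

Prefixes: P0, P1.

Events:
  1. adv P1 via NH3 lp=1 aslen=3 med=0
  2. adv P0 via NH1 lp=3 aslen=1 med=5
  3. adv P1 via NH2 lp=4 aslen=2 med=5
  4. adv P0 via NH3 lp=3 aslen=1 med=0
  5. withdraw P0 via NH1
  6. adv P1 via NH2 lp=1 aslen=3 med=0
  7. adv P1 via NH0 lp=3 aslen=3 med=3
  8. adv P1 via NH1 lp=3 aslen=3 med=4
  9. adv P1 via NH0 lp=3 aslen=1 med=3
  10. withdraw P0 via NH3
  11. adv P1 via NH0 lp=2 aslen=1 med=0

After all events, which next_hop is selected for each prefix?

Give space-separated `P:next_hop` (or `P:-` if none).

Op 1: best P0=- P1=NH3
Op 2: best P0=NH1 P1=NH3
Op 3: best P0=NH1 P1=NH2
Op 4: best P0=NH3 P1=NH2
Op 5: best P0=NH3 P1=NH2
Op 6: best P0=NH3 P1=NH2
Op 7: best P0=NH3 P1=NH0
Op 8: best P0=NH3 P1=NH0
Op 9: best P0=NH3 P1=NH0
Op 10: best P0=- P1=NH0
Op 11: best P0=- P1=NH1

Answer: P0:- P1:NH1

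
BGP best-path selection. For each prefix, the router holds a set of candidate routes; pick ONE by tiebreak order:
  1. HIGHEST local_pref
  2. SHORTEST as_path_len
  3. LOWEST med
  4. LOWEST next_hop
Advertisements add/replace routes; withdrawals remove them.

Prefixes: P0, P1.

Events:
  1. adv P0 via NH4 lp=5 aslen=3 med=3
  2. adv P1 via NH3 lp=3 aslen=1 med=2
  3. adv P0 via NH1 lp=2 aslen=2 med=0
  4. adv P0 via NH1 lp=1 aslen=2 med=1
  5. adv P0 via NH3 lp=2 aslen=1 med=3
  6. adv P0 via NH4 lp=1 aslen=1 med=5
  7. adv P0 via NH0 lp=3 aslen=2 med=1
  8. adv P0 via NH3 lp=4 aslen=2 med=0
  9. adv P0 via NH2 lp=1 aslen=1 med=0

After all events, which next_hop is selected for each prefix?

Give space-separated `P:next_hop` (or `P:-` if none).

Op 1: best P0=NH4 P1=-
Op 2: best P0=NH4 P1=NH3
Op 3: best P0=NH4 P1=NH3
Op 4: best P0=NH4 P1=NH3
Op 5: best P0=NH4 P1=NH3
Op 6: best P0=NH3 P1=NH3
Op 7: best P0=NH0 P1=NH3
Op 8: best P0=NH3 P1=NH3
Op 9: best P0=NH3 P1=NH3

Answer: P0:NH3 P1:NH3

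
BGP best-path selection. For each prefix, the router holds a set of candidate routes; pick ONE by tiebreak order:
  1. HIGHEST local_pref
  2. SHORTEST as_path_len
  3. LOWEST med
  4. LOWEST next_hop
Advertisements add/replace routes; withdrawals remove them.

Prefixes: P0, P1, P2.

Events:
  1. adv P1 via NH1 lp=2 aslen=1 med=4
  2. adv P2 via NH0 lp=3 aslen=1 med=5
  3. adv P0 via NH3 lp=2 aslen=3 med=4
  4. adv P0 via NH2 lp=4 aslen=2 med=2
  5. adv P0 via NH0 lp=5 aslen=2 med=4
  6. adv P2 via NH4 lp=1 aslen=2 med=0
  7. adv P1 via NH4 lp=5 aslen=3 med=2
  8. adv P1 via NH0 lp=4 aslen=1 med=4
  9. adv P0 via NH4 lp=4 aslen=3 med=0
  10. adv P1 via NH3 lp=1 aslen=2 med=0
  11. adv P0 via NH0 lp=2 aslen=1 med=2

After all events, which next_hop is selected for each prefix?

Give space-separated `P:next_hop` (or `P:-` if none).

Op 1: best P0=- P1=NH1 P2=-
Op 2: best P0=- P1=NH1 P2=NH0
Op 3: best P0=NH3 P1=NH1 P2=NH0
Op 4: best P0=NH2 P1=NH1 P2=NH0
Op 5: best P0=NH0 P1=NH1 P2=NH0
Op 6: best P0=NH0 P1=NH1 P2=NH0
Op 7: best P0=NH0 P1=NH4 P2=NH0
Op 8: best P0=NH0 P1=NH4 P2=NH0
Op 9: best P0=NH0 P1=NH4 P2=NH0
Op 10: best P0=NH0 P1=NH4 P2=NH0
Op 11: best P0=NH2 P1=NH4 P2=NH0

Answer: P0:NH2 P1:NH4 P2:NH0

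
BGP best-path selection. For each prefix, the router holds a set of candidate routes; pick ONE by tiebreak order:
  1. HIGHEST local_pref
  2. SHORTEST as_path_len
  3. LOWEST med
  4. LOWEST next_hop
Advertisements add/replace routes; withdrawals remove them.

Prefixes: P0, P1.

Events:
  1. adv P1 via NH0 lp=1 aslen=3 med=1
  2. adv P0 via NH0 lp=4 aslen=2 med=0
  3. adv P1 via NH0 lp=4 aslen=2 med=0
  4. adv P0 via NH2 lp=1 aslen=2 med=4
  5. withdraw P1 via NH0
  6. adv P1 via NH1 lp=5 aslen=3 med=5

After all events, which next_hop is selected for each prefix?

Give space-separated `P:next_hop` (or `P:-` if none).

Answer: P0:NH0 P1:NH1

Derivation:
Op 1: best P0=- P1=NH0
Op 2: best P0=NH0 P1=NH0
Op 3: best P0=NH0 P1=NH0
Op 4: best P0=NH0 P1=NH0
Op 5: best P0=NH0 P1=-
Op 6: best P0=NH0 P1=NH1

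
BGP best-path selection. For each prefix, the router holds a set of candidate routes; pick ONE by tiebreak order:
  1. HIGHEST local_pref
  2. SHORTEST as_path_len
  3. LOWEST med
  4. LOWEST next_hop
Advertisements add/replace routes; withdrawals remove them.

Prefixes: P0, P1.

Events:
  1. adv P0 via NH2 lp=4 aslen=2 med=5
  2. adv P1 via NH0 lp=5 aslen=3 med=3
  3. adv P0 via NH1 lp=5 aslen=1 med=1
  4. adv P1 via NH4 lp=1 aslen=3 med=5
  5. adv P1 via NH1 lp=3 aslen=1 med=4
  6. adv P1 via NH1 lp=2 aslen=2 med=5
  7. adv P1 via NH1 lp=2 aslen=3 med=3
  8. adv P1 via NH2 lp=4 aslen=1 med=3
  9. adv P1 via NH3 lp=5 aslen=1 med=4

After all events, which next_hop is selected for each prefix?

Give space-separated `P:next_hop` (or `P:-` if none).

Op 1: best P0=NH2 P1=-
Op 2: best P0=NH2 P1=NH0
Op 3: best P0=NH1 P1=NH0
Op 4: best P0=NH1 P1=NH0
Op 5: best P0=NH1 P1=NH0
Op 6: best P0=NH1 P1=NH0
Op 7: best P0=NH1 P1=NH0
Op 8: best P0=NH1 P1=NH0
Op 9: best P0=NH1 P1=NH3

Answer: P0:NH1 P1:NH3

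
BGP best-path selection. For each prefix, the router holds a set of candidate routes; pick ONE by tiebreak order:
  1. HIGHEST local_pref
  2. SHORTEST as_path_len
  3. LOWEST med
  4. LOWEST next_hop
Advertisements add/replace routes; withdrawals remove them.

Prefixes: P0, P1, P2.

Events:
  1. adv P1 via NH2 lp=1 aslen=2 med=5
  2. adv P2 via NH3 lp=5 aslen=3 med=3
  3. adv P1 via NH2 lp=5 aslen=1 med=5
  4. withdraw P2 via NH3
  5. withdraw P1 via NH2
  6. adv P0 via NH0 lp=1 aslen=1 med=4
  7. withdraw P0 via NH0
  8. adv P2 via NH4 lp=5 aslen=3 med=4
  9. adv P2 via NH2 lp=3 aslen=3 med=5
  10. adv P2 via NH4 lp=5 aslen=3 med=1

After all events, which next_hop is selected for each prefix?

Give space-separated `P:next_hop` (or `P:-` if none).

Answer: P0:- P1:- P2:NH4

Derivation:
Op 1: best P0=- P1=NH2 P2=-
Op 2: best P0=- P1=NH2 P2=NH3
Op 3: best P0=- P1=NH2 P2=NH3
Op 4: best P0=- P1=NH2 P2=-
Op 5: best P0=- P1=- P2=-
Op 6: best P0=NH0 P1=- P2=-
Op 7: best P0=- P1=- P2=-
Op 8: best P0=- P1=- P2=NH4
Op 9: best P0=- P1=- P2=NH4
Op 10: best P0=- P1=- P2=NH4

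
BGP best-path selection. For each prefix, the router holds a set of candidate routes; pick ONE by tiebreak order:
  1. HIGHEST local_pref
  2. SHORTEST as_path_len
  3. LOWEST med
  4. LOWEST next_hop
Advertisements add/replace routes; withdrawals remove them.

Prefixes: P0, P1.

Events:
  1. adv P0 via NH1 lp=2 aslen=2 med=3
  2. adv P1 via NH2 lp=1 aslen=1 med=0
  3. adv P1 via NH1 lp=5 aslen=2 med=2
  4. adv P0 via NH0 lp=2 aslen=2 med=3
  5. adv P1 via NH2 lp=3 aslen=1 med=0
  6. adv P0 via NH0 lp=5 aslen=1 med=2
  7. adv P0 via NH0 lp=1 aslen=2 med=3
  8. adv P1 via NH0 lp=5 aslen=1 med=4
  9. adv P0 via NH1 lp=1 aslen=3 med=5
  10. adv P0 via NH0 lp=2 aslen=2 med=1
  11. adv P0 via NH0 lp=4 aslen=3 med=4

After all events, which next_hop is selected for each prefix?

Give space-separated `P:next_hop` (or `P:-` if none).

Op 1: best P0=NH1 P1=-
Op 2: best P0=NH1 P1=NH2
Op 3: best P0=NH1 P1=NH1
Op 4: best P0=NH0 P1=NH1
Op 5: best P0=NH0 P1=NH1
Op 6: best P0=NH0 P1=NH1
Op 7: best P0=NH1 P1=NH1
Op 8: best P0=NH1 P1=NH0
Op 9: best P0=NH0 P1=NH0
Op 10: best P0=NH0 P1=NH0
Op 11: best P0=NH0 P1=NH0

Answer: P0:NH0 P1:NH0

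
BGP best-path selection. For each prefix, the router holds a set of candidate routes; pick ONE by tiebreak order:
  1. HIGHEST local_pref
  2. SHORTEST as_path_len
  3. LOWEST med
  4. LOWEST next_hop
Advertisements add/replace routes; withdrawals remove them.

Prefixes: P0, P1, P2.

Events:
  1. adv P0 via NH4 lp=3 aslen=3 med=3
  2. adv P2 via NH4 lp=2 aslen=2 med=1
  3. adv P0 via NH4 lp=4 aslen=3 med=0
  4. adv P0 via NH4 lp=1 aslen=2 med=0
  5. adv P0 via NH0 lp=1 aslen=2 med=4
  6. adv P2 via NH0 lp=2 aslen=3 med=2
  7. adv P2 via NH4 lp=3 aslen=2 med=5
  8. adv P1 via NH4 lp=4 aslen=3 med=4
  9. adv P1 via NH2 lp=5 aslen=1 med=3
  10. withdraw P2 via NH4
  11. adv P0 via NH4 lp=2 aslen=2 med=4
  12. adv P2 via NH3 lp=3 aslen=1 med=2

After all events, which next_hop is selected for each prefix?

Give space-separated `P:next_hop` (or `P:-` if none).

Op 1: best P0=NH4 P1=- P2=-
Op 2: best P0=NH4 P1=- P2=NH4
Op 3: best P0=NH4 P1=- P2=NH4
Op 4: best P0=NH4 P1=- P2=NH4
Op 5: best P0=NH4 P1=- P2=NH4
Op 6: best P0=NH4 P1=- P2=NH4
Op 7: best P0=NH4 P1=- P2=NH4
Op 8: best P0=NH4 P1=NH4 P2=NH4
Op 9: best P0=NH4 P1=NH2 P2=NH4
Op 10: best P0=NH4 P1=NH2 P2=NH0
Op 11: best P0=NH4 P1=NH2 P2=NH0
Op 12: best P0=NH4 P1=NH2 P2=NH3

Answer: P0:NH4 P1:NH2 P2:NH3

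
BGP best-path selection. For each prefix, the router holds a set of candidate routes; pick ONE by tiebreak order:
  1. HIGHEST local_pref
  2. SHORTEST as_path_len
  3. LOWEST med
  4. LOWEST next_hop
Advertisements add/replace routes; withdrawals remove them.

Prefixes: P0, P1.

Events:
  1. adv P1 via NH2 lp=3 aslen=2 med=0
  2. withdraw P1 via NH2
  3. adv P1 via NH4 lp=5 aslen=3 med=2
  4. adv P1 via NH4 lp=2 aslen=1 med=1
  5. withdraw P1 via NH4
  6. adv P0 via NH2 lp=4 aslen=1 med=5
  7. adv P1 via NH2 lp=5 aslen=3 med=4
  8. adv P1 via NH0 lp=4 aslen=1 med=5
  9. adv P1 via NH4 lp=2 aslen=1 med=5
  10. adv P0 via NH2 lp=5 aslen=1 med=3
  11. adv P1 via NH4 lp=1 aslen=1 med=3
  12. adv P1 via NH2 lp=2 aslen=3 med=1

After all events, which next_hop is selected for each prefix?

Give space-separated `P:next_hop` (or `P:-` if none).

Answer: P0:NH2 P1:NH0

Derivation:
Op 1: best P0=- P1=NH2
Op 2: best P0=- P1=-
Op 3: best P0=- P1=NH4
Op 4: best P0=- P1=NH4
Op 5: best P0=- P1=-
Op 6: best P0=NH2 P1=-
Op 7: best P0=NH2 P1=NH2
Op 8: best P0=NH2 P1=NH2
Op 9: best P0=NH2 P1=NH2
Op 10: best P0=NH2 P1=NH2
Op 11: best P0=NH2 P1=NH2
Op 12: best P0=NH2 P1=NH0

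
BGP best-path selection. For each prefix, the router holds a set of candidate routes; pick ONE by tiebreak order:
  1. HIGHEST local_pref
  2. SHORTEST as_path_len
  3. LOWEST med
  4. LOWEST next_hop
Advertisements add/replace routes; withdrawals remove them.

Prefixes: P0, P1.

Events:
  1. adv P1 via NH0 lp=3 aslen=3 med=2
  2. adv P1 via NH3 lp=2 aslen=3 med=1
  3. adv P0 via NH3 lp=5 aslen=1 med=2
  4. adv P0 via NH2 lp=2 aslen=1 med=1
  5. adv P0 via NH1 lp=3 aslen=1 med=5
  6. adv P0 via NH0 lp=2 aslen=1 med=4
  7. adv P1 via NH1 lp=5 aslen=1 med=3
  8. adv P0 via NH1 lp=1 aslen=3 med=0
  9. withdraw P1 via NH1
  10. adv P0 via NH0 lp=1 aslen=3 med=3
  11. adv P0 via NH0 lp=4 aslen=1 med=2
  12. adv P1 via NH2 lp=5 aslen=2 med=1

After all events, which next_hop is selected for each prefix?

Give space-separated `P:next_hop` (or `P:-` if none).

Op 1: best P0=- P1=NH0
Op 2: best P0=- P1=NH0
Op 3: best P0=NH3 P1=NH0
Op 4: best P0=NH3 P1=NH0
Op 5: best P0=NH3 P1=NH0
Op 6: best P0=NH3 P1=NH0
Op 7: best P0=NH3 P1=NH1
Op 8: best P0=NH3 P1=NH1
Op 9: best P0=NH3 P1=NH0
Op 10: best P0=NH3 P1=NH0
Op 11: best P0=NH3 P1=NH0
Op 12: best P0=NH3 P1=NH2

Answer: P0:NH3 P1:NH2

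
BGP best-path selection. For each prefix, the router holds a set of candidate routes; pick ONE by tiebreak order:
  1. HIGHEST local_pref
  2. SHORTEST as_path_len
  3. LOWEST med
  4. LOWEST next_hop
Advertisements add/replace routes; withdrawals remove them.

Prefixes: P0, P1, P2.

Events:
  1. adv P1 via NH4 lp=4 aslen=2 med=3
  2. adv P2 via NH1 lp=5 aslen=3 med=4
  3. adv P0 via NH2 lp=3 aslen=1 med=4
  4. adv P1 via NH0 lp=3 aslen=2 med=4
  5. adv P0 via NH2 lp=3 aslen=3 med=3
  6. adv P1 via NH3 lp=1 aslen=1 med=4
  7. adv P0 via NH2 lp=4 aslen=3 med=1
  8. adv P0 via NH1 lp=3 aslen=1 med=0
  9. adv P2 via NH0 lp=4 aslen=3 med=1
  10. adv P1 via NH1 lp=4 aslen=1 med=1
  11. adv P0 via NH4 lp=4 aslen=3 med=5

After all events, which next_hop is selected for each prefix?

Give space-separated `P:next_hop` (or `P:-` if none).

Op 1: best P0=- P1=NH4 P2=-
Op 2: best P0=- P1=NH4 P2=NH1
Op 3: best P0=NH2 P1=NH4 P2=NH1
Op 4: best P0=NH2 P1=NH4 P2=NH1
Op 5: best P0=NH2 P1=NH4 P2=NH1
Op 6: best P0=NH2 P1=NH4 P2=NH1
Op 7: best P0=NH2 P1=NH4 P2=NH1
Op 8: best P0=NH2 P1=NH4 P2=NH1
Op 9: best P0=NH2 P1=NH4 P2=NH1
Op 10: best P0=NH2 P1=NH1 P2=NH1
Op 11: best P0=NH2 P1=NH1 P2=NH1

Answer: P0:NH2 P1:NH1 P2:NH1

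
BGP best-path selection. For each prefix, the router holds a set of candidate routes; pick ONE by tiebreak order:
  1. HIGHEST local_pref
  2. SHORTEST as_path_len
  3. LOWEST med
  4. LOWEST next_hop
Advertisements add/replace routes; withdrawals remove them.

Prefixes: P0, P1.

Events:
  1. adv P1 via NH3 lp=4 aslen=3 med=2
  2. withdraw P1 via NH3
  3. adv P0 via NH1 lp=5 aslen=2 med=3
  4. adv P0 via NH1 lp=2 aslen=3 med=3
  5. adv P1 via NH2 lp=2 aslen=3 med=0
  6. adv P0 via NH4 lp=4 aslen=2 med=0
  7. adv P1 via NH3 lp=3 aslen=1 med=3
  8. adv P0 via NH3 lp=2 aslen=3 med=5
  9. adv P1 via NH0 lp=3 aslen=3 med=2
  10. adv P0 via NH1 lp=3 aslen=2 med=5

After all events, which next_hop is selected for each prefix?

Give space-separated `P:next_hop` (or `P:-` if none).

Answer: P0:NH4 P1:NH3

Derivation:
Op 1: best P0=- P1=NH3
Op 2: best P0=- P1=-
Op 3: best P0=NH1 P1=-
Op 4: best P0=NH1 P1=-
Op 5: best P0=NH1 P1=NH2
Op 6: best P0=NH4 P1=NH2
Op 7: best P0=NH4 P1=NH3
Op 8: best P0=NH4 P1=NH3
Op 9: best P0=NH4 P1=NH3
Op 10: best P0=NH4 P1=NH3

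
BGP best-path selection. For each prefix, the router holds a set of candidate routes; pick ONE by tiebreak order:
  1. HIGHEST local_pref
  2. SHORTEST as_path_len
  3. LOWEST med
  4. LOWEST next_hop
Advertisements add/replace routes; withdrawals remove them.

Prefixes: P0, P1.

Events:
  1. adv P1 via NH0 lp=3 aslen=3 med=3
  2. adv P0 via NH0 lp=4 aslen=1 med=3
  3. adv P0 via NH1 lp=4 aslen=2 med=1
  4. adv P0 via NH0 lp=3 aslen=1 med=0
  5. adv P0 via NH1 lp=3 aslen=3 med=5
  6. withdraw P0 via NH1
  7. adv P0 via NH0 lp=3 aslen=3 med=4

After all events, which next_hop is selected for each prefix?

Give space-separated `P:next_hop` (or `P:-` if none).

Op 1: best P0=- P1=NH0
Op 2: best P0=NH0 P1=NH0
Op 3: best P0=NH0 P1=NH0
Op 4: best P0=NH1 P1=NH0
Op 5: best P0=NH0 P1=NH0
Op 6: best P0=NH0 P1=NH0
Op 7: best P0=NH0 P1=NH0

Answer: P0:NH0 P1:NH0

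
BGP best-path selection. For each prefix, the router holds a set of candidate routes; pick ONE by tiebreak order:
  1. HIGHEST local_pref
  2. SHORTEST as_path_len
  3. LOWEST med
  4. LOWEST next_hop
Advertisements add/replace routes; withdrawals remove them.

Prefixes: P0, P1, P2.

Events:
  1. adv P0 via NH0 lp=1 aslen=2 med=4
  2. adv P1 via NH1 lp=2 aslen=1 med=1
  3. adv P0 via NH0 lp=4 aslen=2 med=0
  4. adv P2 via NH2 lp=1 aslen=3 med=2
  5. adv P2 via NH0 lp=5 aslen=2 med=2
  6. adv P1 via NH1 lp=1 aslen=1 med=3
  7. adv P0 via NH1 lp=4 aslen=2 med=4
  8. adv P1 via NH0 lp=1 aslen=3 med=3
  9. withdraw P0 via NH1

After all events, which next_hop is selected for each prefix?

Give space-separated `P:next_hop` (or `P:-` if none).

Answer: P0:NH0 P1:NH1 P2:NH0

Derivation:
Op 1: best P0=NH0 P1=- P2=-
Op 2: best P0=NH0 P1=NH1 P2=-
Op 3: best P0=NH0 P1=NH1 P2=-
Op 4: best P0=NH0 P1=NH1 P2=NH2
Op 5: best P0=NH0 P1=NH1 P2=NH0
Op 6: best P0=NH0 P1=NH1 P2=NH0
Op 7: best P0=NH0 P1=NH1 P2=NH0
Op 8: best P0=NH0 P1=NH1 P2=NH0
Op 9: best P0=NH0 P1=NH1 P2=NH0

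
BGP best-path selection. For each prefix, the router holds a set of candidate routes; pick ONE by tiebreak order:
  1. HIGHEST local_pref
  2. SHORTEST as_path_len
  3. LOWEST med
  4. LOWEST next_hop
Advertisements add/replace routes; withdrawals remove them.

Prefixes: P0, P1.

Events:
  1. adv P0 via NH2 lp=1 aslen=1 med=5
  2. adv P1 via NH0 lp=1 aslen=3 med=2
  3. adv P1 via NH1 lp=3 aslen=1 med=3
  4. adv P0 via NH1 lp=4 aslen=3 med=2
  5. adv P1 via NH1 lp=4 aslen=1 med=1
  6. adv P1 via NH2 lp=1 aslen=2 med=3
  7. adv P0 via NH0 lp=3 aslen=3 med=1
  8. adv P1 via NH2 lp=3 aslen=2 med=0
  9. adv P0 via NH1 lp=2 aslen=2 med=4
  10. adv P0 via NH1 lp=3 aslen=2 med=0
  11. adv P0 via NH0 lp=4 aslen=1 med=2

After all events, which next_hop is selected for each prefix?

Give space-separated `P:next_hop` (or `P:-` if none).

Answer: P0:NH0 P1:NH1

Derivation:
Op 1: best P0=NH2 P1=-
Op 2: best P0=NH2 P1=NH0
Op 3: best P0=NH2 P1=NH1
Op 4: best P0=NH1 P1=NH1
Op 5: best P0=NH1 P1=NH1
Op 6: best P0=NH1 P1=NH1
Op 7: best P0=NH1 P1=NH1
Op 8: best P0=NH1 P1=NH1
Op 9: best P0=NH0 P1=NH1
Op 10: best P0=NH1 P1=NH1
Op 11: best P0=NH0 P1=NH1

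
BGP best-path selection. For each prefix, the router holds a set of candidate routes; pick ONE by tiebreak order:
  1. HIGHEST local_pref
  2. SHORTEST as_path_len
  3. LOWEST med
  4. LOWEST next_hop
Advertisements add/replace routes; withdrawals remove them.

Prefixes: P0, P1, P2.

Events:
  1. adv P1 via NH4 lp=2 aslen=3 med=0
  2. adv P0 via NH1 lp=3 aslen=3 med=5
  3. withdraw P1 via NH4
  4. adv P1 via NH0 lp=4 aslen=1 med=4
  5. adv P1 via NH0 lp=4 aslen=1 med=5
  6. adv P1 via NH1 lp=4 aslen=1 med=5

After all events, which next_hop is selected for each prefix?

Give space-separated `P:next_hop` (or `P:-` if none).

Op 1: best P0=- P1=NH4 P2=-
Op 2: best P0=NH1 P1=NH4 P2=-
Op 3: best P0=NH1 P1=- P2=-
Op 4: best P0=NH1 P1=NH0 P2=-
Op 5: best P0=NH1 P1=NH0 P2=-
Op 6: best P0=NH1 P1=NH0 P2=-

Answer: P0:NH1 P1:NH0 P2:-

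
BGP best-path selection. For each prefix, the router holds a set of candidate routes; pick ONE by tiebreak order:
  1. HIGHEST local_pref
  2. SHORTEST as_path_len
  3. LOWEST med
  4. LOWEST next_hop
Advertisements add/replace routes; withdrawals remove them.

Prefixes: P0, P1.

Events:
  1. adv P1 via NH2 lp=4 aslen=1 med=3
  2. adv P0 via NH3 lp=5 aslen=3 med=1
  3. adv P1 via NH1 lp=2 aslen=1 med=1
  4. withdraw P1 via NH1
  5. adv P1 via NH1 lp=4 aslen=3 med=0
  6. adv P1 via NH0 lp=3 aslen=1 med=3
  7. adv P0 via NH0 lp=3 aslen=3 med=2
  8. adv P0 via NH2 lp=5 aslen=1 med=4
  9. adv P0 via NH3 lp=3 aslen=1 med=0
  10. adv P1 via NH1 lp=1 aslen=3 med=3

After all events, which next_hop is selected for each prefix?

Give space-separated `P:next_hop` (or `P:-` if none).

Op 1: best P0=- P1=NH2
Op 2: best P0=NH3 P1=NH2
Op 3: best P0=NH3 P1=NH2
Op 4: best P0=NH3 P1=NH2
Op 5: best P0=NH3 P1=NH2
Op 6: best P0=NH3 P1=NH2
Op 7: best P0=NH3 P1=NH2
Op 8: best P0=NH2 P1=NH2
Op 9: best P0=NH2 P1=NH2
Op 10: best P0=NH2 P1=NH2

Answer: P0:NH2 P1:NH2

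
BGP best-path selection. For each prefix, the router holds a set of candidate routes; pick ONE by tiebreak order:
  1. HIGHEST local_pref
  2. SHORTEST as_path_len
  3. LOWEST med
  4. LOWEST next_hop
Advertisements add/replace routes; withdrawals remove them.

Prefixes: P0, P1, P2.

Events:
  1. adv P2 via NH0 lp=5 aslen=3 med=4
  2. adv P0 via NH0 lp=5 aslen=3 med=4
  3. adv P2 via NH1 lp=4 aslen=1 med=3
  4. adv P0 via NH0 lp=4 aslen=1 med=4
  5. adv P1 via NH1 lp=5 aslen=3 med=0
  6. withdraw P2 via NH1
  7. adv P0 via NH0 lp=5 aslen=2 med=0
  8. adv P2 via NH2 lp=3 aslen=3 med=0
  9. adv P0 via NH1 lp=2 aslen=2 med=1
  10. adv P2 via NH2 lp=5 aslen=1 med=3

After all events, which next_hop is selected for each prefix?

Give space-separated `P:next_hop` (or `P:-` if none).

Op 1: best P0=- P1=- P2=NH0
Op 2: best P0=NH0 P1=- P2=NH0
Op 3: best P0=NH0 P1=- P2=NH0
Op 4: best P0=NH0 P1=- P2=NH0
Op 5: best P0=NH0 P1=NH1 P2=NH0
Op 6: best P0=NH0 P1=NH1 P2=NH0
Op 7: best P0=NH0 P1=NH1 P2=NH0
Op 8: best P0=NH0 P1=NH1 P2=NH0
Op 9: best P0=NH0 P1=NH1 P2=NH0
Op 10: best P0=NH0 P1=NH1 P2=NH2

Answer: P0:NH0 P1:NH1 P2:NH2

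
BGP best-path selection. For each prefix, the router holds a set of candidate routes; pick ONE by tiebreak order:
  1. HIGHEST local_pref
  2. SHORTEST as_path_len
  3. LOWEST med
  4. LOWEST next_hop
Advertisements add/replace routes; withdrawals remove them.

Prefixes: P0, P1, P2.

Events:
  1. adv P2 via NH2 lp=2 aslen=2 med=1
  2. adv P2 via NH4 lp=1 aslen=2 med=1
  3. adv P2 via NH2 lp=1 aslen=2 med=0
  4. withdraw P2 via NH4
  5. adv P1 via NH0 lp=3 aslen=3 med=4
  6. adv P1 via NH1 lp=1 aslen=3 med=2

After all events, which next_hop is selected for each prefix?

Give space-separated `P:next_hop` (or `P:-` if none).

Answer: P0:- P1:NH0 P2:NH2

Derivation:
Op 1: best P0=- P1=- P2=NH2
Op 2: best P0=- P1=- P2=NH2
Op 3: best P0=- P1=- P2=NH2
Op 4: best P0=- P1=- P2=NH2
Op 5: best P0=- P1=NH0 P2=NH2
Op 6: best P0=- P1=NH0 P2=NH2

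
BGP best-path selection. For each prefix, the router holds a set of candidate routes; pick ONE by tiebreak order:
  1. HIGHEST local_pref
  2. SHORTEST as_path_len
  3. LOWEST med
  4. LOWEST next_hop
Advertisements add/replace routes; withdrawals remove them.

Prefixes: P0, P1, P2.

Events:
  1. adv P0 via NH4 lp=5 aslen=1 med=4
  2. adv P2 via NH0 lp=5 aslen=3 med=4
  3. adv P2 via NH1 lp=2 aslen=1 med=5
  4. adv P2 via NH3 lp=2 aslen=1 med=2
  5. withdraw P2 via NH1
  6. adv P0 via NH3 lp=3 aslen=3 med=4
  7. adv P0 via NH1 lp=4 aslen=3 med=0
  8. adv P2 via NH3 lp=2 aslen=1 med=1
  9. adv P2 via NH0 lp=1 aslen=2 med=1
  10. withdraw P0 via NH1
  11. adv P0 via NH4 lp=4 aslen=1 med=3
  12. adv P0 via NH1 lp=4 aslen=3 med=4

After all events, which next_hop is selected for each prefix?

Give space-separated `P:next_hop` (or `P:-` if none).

Op 1: best P0=NH4 P1=- P2=-
Op 2: best P0=NH4 P1=- P2=NH0
Op 3: best P0=NH4 P1=- P2=NH0
Op 4: best P0=NH4 P1=- P2=NH0
Op 5: best P0=NH4 P1=- P2=NH0
Op 6: best P0=NH4 P1=- P2=NH0
Op 7: best P0=NH4 P1=- P2=NH0
Op 8: best P0=NH4 P1=- P2=NH0
Op 9: best P0=NH4 P1=- P2=NH3
Op 10: best P0=NH4 P1=- P2=NH3
Op 11: best P0=NH4 P1=- P2=NH3
Op 12: best P0=NH4 P1=- P2=NH3

Answer: P0:NH4 P1:- P2:NH3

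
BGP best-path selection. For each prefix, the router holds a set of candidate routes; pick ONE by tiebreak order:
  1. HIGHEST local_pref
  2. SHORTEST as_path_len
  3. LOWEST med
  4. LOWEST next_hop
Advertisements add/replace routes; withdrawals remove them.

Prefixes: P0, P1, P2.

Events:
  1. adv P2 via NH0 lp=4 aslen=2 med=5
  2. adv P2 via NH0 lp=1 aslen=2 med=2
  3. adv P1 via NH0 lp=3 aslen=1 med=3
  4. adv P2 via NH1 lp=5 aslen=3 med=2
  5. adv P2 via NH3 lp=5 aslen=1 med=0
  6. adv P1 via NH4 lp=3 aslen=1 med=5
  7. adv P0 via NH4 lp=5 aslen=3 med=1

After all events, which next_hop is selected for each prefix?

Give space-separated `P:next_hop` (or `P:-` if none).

Answer: P0:NH4 P1:NH0 P2:NH3

Derivation:
Op 1: best P0=- P1=- P2=NH0
Op 2: best P0=- P1=- P2=NH0
Op 3: best P0=- P1=NH0 P2=NH0
Op 4: best P0=- P1=NH0 P2=NH1
Op 5: best P0=- P1=NH0 P2=NH3
Op 6: best P0=- P1=NH0 P2=NH3
Op 7: best P0=NH4 P1=NH0 P2=NH3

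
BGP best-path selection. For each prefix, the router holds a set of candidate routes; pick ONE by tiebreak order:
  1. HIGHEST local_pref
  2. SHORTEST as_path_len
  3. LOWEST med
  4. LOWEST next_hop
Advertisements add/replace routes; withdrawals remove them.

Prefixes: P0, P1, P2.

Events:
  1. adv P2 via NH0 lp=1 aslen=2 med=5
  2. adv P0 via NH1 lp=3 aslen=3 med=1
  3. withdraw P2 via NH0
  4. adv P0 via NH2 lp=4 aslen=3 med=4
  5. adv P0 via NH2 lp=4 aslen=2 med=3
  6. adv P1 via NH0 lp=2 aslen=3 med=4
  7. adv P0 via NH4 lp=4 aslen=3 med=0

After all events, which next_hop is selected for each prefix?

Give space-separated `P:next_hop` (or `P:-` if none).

Answer: P0:NH2 P1:NH0 P2:-

Derivation:
Op 1: best P0=- P1=- P2=NH0
Op 2: best P0=NH1 P1=- P2=NH0
Op 3: best P0=NH1 P1=- P2=-
Op 4: best P0=NH2 P1=- P2=-
Op 5: best P0=NH2 P1=- P2=-
Op 6: best P0=NH2 P1=NH0 P2=-
Op 7: best P0=NH2 P1=NH0 P2=-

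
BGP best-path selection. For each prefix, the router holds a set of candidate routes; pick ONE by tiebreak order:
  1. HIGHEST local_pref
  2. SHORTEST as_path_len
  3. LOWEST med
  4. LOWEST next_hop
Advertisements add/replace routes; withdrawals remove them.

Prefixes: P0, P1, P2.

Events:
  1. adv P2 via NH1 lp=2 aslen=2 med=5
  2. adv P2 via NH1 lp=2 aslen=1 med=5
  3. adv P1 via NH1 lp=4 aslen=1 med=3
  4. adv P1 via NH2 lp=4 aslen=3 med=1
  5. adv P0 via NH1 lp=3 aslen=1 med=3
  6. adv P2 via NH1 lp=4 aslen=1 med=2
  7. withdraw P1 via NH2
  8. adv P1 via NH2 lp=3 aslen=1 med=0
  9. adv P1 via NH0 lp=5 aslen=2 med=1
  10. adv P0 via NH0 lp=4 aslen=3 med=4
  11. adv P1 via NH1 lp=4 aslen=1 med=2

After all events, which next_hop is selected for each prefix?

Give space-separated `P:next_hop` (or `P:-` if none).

Answer: P0:NH0 P1:NH0 P2:NH1

Derivation:
Op 1: best P0=- P1=- P2=NH1
Op 2: best P0=- P1=- P2=NH1
Op 3: best P0=- P1=NH1 P2=NH1
Op 4: best P0=- P1=NH1 P2=NH1
Op 5: best P0=NH1 P1=NH1 P2=NH1
Op 6: best P0=NH1 P1=NH1 P2=NH1
Op 7: best P0=NH1 P1=NH1 P2=NH1
Op 8: best P0=NH1 P1=NH1 P2=NH1
Op 9: best P0=NH1 P1=NH0 P2=NH1
Op 10: best P0=NH0 P1=NH0 P2=NH1
Op 11: best P0=NH0 P1=NH0 P2=NH1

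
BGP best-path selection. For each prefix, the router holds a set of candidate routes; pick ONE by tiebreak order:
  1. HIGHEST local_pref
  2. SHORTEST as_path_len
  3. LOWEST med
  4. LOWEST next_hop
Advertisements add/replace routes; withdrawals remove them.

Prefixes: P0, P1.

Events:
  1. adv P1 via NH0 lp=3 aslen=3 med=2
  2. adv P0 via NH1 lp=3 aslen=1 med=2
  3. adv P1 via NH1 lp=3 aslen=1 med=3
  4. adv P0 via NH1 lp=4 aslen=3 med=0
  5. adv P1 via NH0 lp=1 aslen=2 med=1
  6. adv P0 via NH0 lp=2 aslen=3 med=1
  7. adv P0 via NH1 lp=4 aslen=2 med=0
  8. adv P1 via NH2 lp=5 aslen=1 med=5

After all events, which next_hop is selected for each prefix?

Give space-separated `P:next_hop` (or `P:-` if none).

Answer: P0:NH1 P1:NH2

Derivation:
Op 1: best P0=- P1=NH0
Op 2: best P0=NH1 P1=NH0
Op 3: best P0=NH1 P1=NH1
Op 4: best P0=NH1 P1=NH1
Op 5: best P0=NH1 P1=NH1
Op 6: best P0=NH1 P1=NH1
Op 7: best P0=NH1 P1=NH1
Op 8: best P0=NH1 P1=NH2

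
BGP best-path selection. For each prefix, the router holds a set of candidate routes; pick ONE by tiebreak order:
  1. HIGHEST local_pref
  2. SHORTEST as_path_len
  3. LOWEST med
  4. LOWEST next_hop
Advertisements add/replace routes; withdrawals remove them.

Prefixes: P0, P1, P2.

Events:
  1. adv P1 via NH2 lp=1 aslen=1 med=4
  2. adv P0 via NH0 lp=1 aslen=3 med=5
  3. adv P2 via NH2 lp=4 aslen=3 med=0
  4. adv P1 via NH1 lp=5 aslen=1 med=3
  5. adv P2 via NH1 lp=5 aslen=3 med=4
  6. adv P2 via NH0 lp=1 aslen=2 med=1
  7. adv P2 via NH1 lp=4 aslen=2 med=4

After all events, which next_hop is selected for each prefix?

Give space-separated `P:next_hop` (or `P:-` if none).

Answer: P0:NH0 P1:NH1 P2:NH1

Derivation:
Op 1: best P0=- P1=NH2 P2=-
Op 2: best P0=NH0 P1=NH2 P2=-
Op 3: best P0=NH0 P1=NH2 P2=NH2
Op 4: best P0=NH0 P1=NH1 P2=NH2
Op 5: best P0=NH0 P1=NH1 P2=NH1
Op 6: best P0=NH0 P1=NH1 P2=NH1
Op 7: best P0=NH0 P1=NH1 P2=NH1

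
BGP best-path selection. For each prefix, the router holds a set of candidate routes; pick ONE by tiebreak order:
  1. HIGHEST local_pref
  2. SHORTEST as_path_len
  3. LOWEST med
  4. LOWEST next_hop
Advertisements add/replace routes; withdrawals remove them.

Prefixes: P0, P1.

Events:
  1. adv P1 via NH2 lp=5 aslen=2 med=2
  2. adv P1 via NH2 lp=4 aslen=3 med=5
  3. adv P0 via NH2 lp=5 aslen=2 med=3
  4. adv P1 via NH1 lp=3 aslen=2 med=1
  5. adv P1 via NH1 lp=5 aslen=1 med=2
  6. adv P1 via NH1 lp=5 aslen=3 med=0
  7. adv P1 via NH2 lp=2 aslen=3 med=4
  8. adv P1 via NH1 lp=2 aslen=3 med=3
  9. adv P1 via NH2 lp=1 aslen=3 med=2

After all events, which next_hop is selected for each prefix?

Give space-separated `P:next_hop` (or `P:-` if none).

Answer: P0:NH2 P1:NH1

Derivation:
Op 1: best P0=- P1=NH2
Op 2: best P0=- P1=NH2
Op 3: best P0=NH2 P1=NH2
Op 4: best P0=NH2 P1=NH2
Op 5: best P0=NH2 P1=NH1
Op 6: best P0=NH2 P1=NH1
Op 7: best P0=NH2 P1=NH1
Op 8: best P0=NH2 P1=NH1
Op 9: best P0=NH2 P1=NH1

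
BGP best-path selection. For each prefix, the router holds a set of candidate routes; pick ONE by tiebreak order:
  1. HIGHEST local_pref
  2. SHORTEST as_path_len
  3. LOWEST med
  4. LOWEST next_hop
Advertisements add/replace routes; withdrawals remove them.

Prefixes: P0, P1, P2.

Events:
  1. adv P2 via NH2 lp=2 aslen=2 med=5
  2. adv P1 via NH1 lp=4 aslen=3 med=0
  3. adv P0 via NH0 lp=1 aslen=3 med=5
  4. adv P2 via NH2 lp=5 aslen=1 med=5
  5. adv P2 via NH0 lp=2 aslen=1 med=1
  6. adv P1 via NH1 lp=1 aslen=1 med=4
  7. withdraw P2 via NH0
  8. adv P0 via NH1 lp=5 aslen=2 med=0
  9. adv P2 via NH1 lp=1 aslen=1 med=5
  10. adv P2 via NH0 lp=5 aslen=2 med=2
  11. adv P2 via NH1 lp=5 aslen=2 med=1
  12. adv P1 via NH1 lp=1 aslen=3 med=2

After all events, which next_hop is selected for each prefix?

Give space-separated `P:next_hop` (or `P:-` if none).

Answer: P0:NH1 P1:NH1 P2:NH2

Derivation:
Op 1: best P0=- P1=- P2=NH2
Op 2: best P0=- P1=NH1 P2=NH2
Op 3: best P0=NH0 P1=NH1 P2=NH2
Op 4: best P0=NH0 P1=NH1 P2=NH2
Op 5: best P0=NH0 P1=NH1 P2=NH2
Op 6: best P0=NH0 P1=NH1 P2=NH2
Op 7: best P0=NH0 P1=NH1 P2=NH2
Op 8: best P0=NH1 P1=NH1 P2=NH2
Op 9: best P0=NH1 P1=NH1 P2=NH2
Op 10: best P0=NH1 P1=NH1 P2=NH2
Op 11: best P0=NH1 P1=NH1 P2=NH2
Op 12: best P0=NH1 P1=NH1 P2=NH2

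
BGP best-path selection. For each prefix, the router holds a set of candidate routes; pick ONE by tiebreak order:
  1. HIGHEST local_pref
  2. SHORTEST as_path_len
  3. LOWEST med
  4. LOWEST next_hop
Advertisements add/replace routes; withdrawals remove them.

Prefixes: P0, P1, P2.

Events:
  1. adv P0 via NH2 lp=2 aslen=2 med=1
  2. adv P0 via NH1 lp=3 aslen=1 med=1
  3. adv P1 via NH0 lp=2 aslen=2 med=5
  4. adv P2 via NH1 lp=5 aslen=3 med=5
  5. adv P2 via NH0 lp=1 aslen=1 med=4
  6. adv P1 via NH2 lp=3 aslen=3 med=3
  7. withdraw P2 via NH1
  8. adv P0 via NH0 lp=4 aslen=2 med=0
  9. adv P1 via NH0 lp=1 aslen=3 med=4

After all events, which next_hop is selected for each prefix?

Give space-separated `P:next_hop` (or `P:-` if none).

Op 1: best P0=NH2 P1=- P2=-
Op 2: best P0=NH1 P1=- P2=-
Op 3: best P0=NH1 P1=NH0 P2=-
Op 4: best P0=NH1 P1=NH0 P2=NH1
Op 5: best P0=NH1 P1=NH0 P2=NH1
Op 6: best P0=NH1 P1=NH2 P2=NH1
Op 7: best P0=NH1 P1=NH2 P2=NH0
Op 8: best P0=NH0 P1=NH2 P2=NH0
Op 9: best P0=NH0 P1=NH2 P2=NH0

Answer: P0:NH0 P1:NH2 P2:NH0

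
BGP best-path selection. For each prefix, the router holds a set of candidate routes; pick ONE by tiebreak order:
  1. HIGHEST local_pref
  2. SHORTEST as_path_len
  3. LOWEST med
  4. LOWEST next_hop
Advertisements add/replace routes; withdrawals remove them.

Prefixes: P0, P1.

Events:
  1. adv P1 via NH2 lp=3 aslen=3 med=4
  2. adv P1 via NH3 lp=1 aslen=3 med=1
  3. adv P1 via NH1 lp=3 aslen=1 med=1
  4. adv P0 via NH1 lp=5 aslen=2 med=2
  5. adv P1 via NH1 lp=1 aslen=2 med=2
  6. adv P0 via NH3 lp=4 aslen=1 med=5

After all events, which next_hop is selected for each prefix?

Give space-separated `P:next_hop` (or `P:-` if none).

Op 1: best P0=- P1=NH2
Op 2: best P0=- P1=NH2
Op 3: best P0=- P1=NH1
Op 4: best P0=NH1 P1=NH1
Op 5: best P0=NH1 P1=NH2
Op 6: best P0=NH1 P1=NH2

Answer: P0:NH1 P1:NH2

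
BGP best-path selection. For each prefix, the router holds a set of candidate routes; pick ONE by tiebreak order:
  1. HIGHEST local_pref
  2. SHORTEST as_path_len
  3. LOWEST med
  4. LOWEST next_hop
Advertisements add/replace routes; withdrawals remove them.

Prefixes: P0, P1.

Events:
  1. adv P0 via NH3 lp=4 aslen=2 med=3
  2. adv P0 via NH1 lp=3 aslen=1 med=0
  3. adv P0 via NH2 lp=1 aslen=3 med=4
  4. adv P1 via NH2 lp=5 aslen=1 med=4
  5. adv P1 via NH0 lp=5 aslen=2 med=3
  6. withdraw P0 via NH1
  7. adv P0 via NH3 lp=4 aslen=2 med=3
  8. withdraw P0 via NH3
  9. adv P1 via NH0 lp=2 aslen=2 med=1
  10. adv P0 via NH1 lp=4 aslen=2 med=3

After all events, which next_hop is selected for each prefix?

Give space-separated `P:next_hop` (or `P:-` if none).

Op 1: best P0=NH3 P1=-
Op 2: best P0=NH3 P1=-
Op 3: best P0=NH3 P1=-
Op 4: best P0=NH3 P1=NH2
Op 5: best P0=NH3 P1=NH2
Op 6: best P0=NH3 P1=NH2
Op 7: best P0=NH3 P1=NH2
Op 8: best P0=NH2 P1=NH2
Op 9: best P0=NH2 P1=NH2
Op 10: best P0=NH1 P1=NH2

Answer: P0:NH1 P1:NH2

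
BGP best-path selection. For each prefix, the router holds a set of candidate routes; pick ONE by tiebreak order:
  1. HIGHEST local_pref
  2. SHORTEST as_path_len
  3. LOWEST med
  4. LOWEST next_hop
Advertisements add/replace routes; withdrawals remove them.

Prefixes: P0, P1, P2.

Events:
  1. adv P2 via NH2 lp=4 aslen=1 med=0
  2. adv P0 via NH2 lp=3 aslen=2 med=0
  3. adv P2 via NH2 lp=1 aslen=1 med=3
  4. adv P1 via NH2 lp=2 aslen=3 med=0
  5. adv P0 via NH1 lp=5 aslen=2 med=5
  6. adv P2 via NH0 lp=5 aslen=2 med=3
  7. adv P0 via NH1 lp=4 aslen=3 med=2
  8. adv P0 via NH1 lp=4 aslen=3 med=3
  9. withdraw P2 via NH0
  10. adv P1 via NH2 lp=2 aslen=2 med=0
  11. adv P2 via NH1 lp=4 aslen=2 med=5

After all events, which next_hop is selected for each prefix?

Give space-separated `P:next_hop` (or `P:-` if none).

Op 1: best P0=- P1=- P2=NH2
Op 2: best P0=NH2 P1=- P2=NH2
Op 3: best P0=NH2 P1=- P2=NH2
Op 4: best P0=NH2 P1=NH2 P2=NH2
Op 5: best P0=NH1 P1=NH2 P2=NH2
Op 6: best P0=NH1 P1=NH2 P2=NH0
Op 7: best P0=NH1 P1=NH2 P2=NH0
Op 8: best P0=NH1 P1=NH2 P2=NH0
Op 9: best P0=NH1 P1=NH2 P2=NH2
Op 10: best P0=NH1 P1=NH2 P2=NH2
Op 11: best P0=NH1 P1=NH2 P2=NH1

Answer: P0:NH1 P1:NH2 P2:NH1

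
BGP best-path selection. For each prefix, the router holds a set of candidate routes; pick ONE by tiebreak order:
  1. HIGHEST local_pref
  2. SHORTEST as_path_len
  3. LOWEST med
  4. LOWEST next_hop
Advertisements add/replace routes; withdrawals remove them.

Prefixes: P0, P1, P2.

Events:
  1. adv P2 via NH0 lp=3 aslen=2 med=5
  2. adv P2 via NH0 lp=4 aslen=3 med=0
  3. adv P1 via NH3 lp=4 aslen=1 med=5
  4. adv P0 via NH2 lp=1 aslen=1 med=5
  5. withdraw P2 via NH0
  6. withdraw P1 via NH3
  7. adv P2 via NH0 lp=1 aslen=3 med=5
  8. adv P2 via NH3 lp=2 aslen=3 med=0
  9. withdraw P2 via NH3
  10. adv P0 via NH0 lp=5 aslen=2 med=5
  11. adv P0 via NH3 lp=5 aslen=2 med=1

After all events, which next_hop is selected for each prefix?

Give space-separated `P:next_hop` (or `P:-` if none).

Answer: P0:NH3 P1:- P2:NH0

Derivation:
Op 1: best P0=- P1=- P2=NH0
Op 2: best P0=- P1=- P2=NH0
Op 3: best P0=- P1=NH3 P2=NH0
Op 4: best P0=NH2 P1=NH3 P2=NH0
Op 5: best P0=NH2 P1=NH3 P2=-
Op 6: best P0=NH2 P1=- P2=-
Op 7: best P0=NH2 P1=- P2=NH0
Op 8: best P0=NH2 P1=- P2=NH3
Op 9: best P0=NH2 P1=- P2=NH0
Op 10: best P0=NH0 P1=- P2=NH0
Op 11: best P0=NH3 P1=- P2=NH0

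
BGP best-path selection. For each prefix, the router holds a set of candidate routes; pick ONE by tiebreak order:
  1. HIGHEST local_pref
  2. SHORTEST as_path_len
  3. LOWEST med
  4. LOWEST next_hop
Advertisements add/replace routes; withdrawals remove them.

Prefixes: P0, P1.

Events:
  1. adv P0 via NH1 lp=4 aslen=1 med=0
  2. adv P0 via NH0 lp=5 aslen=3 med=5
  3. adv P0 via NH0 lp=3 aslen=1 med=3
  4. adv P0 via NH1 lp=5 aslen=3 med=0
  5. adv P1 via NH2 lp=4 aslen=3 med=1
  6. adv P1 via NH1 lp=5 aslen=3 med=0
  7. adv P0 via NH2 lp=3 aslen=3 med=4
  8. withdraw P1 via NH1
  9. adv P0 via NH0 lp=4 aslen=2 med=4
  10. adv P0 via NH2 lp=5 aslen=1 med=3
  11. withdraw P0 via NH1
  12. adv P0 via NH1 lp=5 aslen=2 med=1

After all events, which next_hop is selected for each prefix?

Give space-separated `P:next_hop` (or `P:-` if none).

Answer: P0:NH2 P1:NH2

Derivation:
Op 1: best P0=NH1 P1=-
Op 2: best P0=NH0 P1=-
Op 3: best P0=NH1 P1=-
Op 4: best P0=NH1 P1=-
Op 5: best P0=NH1 P1=NH2
Op 6: best P0=NH1 P1=NH1
Op 7: best P0=NH1 P1=NH1
Op 8: best P0=NH1 P1=NH2
Op 9: best P0=NH1 P1=NH2
Op 10: best P0=NH2 P1=NH2
Op 11: best P0=NH2 P1=NH2
Op 12: best P0=NH2 P1=NH2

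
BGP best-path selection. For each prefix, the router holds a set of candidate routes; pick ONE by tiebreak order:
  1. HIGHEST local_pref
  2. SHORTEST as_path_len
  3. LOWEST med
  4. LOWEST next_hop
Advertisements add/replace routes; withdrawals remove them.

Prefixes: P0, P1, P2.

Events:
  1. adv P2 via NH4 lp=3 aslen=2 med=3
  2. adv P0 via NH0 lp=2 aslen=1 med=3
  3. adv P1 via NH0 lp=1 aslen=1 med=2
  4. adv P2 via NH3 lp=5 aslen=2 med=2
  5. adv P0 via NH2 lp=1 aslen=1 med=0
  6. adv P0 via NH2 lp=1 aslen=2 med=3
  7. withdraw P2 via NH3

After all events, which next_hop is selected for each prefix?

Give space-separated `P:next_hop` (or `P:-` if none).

Answer: P0:NH0 P1:NH0 P2:NH4

Derivation:
Op 1: best P0=- P1=- P2=NH4
Op 2: best P0=NH0 P1=- P2=NH4
Op 3: best P0=NH0 P1=NH0 P2=NH4
Op 4: best P0=NH0 P1=NH0 P2=NH3
Op 5: best P0=NH0 P1=NH0 P2=NH3
Op 6: best P0=NH0 P1=NH0 P2=NH3
Op 7: best P0=NH0 P1=NH0 P2=NH4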